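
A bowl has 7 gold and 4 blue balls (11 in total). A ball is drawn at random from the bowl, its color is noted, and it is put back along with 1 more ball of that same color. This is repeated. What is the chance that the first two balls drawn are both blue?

After a blue draw the bowl holds 5 blue out of 12.
P = (4/11)·(5/12) = 5/33 ≈ 0.1515.

5/33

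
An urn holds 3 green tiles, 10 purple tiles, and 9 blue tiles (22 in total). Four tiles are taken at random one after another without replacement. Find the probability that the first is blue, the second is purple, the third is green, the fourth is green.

Multiply the conditional probability of each draw in order, without replacement, so each draw removes one from its color and from the total.
P = (9/22) · (10/21) · (3/20) · (2/19) = 9/2926 ≈ 0.0031.

9/2926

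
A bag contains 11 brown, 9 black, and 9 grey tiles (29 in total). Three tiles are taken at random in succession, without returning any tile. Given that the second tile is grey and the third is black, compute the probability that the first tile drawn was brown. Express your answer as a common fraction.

P(first=brown and the second tile is grey and the third is black) = (11/29)·(9/28)·(9/27) = 33/812.
P(E) = Σ over first color = 33/812 + 6/203 + 6/203 = 81/812.
By Bayes, P(first=brown | E) = 33/812 / 81/812 = 11/27 ≈ 0.4074.

11/27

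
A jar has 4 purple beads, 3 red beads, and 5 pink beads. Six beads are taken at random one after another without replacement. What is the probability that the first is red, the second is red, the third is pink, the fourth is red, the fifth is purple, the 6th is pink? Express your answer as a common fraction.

1/1386

Multiply the conditional probability of each draw in order, without replacement, so each draw removes one from its color and from the total.
P = (3/12) · (2/11) · (5/10) · (1/9) · (4/8) · (4/7) = 1/1386 ≈ 0.0007.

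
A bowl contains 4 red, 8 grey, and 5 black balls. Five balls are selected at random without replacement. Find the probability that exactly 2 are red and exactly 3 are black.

15/1547

Unordered draws without replacement: count favorable combinations over C(17,5).
Favorable = C(4,2) · C(8,0) · C(5,3) = 60; total = C(17,5) = 6188.
P = 60/6188 = 15/1547 ≈ 0.0097.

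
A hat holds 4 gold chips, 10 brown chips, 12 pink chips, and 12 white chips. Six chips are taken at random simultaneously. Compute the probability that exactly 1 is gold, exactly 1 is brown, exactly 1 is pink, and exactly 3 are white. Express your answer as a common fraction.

3200/83657

Unordered draws without replacement: count favorable combinations over C(38,6).
Favorable = C(4,1) · C(10,1) · C(12,1) · C(12,3) = 105600; total = C(38,6) = 2760681.
P = 105600/2760681 = 3200/83657 ≈ 0.0383.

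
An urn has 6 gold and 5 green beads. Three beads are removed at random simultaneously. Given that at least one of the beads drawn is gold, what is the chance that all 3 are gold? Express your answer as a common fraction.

4/31

P(all 3 gold) = C(6,3)/C(11,3) = 4/33; P(at least one gold) = 1 − C(5,3)/C(11,3) = 31/33.
Since 'all 3 gold' ⊆ 'at least one gold', P(all 3 | at least one) = 4/33 / 31/33 = 4/31 ≈ 0.1290.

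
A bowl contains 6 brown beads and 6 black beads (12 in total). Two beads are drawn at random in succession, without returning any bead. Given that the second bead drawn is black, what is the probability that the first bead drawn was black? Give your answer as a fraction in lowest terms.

5/11

P(first=black and the second bead drawn is black) = (6/12)·(5/11) = 5/22.
P(the second bead drawn is black) = Σ over first color = 3/11 + 5/22 = 1/2.
By Bayes, P(first=black | the second bead drawn is black) = 5/22 / 1/2 = 5/11 ≈ 0.4545.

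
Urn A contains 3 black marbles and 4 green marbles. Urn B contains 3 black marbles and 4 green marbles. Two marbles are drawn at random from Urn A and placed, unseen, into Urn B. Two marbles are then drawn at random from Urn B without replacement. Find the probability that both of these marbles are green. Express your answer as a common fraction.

Condition on how many of the transferred marbles are green (from Urn A: 4 green of 7; then Urn B has 9 total).
  0 green: C(4,0)C(3,2)/C(7,2) = 1/7; then P = C(4,2)/C(9,2) = 1/6
  1 green: C(4,1)C(3,1)/C(7,2) = 4/7; then P = C(5,2)/C(9,2) = 5/18
  2 green: C(4,2)C(3,0)/C(7,2) = 2/7; then P = C(6,2)/C(9,2) = 5/12
P(both green) = 19/63 ≈ 0.3016.

19/63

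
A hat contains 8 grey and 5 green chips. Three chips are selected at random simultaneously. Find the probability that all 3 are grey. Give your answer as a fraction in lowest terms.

28/143

Unordered draws without replacement: count favorable combinations over C(13,3).
Favorable = C(8,3) · C(5,0) = 56; total = C(13,3) = 286.
P = 56/286 = 28/143 ≈ 0.1958.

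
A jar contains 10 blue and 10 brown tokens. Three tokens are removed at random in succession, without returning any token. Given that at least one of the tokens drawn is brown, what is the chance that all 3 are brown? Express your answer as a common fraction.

P(all 3 brown) = C(10,3)/C(20,3) = 2/19; P(at least one brown) = 1 − C(10,3)/C(20,3) = 17/19.
Since 'all 3 brown' ⊆ 'at least one brown', P(all 3 | at least one) = 2/19 / 17/19 = 2/17 ≈ 0.1176.

2/17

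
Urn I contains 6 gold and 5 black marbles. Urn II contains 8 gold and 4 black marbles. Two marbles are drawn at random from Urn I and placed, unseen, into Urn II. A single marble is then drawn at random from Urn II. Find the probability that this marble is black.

27/77

Condition on how many of the transferred marbles are black (from Urn I: 5 black of 11; then Urn II has 14 total).
  0 black: C(5,0)C(6,2)/C(11,2) = 3/11; then P = 4/14
  1 black: C(5,1)C(6,1)/C(11,2) = 6/11; then P = 5/14
  2 black: C(5,2)C(6,0)/C(11,2) = 2/11; then P = 6/14
P(black from Urn II) = 27/77 ≈ 0.3506.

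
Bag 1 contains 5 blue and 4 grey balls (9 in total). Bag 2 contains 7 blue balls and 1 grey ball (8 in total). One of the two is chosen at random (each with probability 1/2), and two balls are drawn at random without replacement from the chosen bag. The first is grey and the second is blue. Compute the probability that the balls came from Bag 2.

9/29

P(E | Bag 1) = 5/18; P(E | Bag 2) = 1/8.
P(E) = 1/2·5/18 + 1/2·1/8 = 29/144.
By Bayes' rule, P(Bag 2 | E) = 1/16 / 29/144 = 9/29 ≈ 0.3103.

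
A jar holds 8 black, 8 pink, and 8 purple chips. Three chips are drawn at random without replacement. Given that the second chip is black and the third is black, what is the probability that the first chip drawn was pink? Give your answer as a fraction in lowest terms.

P(first=pink and the second chip is black and the third is black) = (8/24)·(8/23)·(7/22) = 28/759.
P(E) = Σ over first color = 7/253 + 28/759 + 28/759 = 7/69.
By Bayes, P(first=pink | E) = 28/759 / 7/69 = 4/11 ≈ 0.3636.

4/11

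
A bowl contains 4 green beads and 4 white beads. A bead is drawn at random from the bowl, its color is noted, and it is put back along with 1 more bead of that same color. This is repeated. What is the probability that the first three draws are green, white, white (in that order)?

Track the composition after each reinforcement of +1.
P = (4/8) · (4/9) · (5/10) = 1/9 ≈ 0.1111.

1/9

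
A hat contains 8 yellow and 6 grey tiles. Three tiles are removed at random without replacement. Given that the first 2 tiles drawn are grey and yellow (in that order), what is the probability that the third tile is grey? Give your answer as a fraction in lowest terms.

5/12

After removing 1 yellow, 1 grey, the hat has 5 grey out of 12 remaining.
P(third is grey | given) = 5/12 ≈ 0.4167.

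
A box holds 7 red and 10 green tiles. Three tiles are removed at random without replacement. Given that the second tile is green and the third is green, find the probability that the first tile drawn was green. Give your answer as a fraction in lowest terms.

8/15

P(first=green and the second tile is green and the third is green) = (10/17)·(9/16)·(8/15) = 3/17.
P(E) = Σ over first color = 21/136 + 3/17 = 45/136.
By Bayes, P(first=green | E) = 3/17 / 45/136 = 8/15 ≈ 0.5333.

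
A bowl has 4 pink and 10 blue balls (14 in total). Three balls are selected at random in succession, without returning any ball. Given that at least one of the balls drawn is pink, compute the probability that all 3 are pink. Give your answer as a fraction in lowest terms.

1/61

P(all 3 pink) = C(4,3)/C(14,3) = 1/91; P(at least one pink) = 1 − C(10,3)/C(14,3) = 61/91.
Since 'all 3 pink' ⊆ 'at least one pink', P(all 3 | at least one) = 1/91 / 61/91 = 1/61 ≈ 0.0164.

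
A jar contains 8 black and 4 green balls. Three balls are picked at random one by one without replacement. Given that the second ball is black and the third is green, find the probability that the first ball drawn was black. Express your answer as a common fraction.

7/10

P(first=black and the second ball is black and the third is green) = (8/12)·(7/11)·(4/10) = 28/165.
P(E) = Σ over first color = 28/165 + 4/55 = 8/33.
By Bayes, P(first=black | E) = 28/165 / 8/33 = 7/10 ≈ 0.7000.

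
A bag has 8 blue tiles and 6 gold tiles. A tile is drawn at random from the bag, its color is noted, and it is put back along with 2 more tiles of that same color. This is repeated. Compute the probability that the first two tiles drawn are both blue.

After a blue draw the bag holds 10 blue out of 16.
P = (8/14)·(10/16) = 5/14 ≈ 0.3571.

5/14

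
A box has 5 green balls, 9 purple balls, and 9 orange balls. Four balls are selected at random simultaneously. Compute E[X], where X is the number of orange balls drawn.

By linearity of expectation, E[X] = Σ P(draw i is orange); by symmetry each draw (even without replacement) has P(orange) = 9/23.
E[X] = 4 · 9/23 = 36/23 ≈ 1.5652.

36/23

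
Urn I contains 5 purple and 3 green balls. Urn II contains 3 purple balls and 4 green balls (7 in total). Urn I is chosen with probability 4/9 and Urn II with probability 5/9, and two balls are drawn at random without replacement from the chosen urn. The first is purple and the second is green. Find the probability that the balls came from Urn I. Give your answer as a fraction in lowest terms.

3/7

P(E | Urn I) = 15/56; P(E | Urn II) = 2/7.
P(E) = 4/9·15/56 + 5/9·2/7 = 5/18.
By Bayes' rule, P(Urn I | E) = 5/42 / 5/18 = 3/7 ≈ 0.4286.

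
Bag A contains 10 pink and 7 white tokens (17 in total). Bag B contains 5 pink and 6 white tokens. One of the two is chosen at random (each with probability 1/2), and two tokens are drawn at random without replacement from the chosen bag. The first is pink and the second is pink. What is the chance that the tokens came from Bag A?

495/767

P(E | Bag A) = 45/136; P(E | Bag B) = 2/11.
P(E) = 1/2·45/136 + 1/2·2/11 = 767/2992.
By Bayes' rule, P(Bag A | E) = 45/272 / 767/2992 = 495/767 ≈ 0.6454.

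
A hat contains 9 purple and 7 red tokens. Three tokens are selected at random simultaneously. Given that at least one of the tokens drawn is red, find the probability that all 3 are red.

5/68

P(all 3 red) = C(7,3)/C(16,3) = 1/16; P(at least one red) = 1 − C(9,3)/C(16,3) = 17/20.
Since 'all 3 red' ⊆ 'at least one red', P(all 3 | at least one) = 1/16 / 17/20 = 5/68 ≈ 0.0735.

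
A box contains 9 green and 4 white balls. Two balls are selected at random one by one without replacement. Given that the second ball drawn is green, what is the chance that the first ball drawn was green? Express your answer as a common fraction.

P(first=green and the second ball drawn is green) = (9/13)·(8/12) = 6/13.
P(the second ball drawn is green) = Σ over first color = 6/13 + 3/13 = 9/13.
By Bayes, P(first=green | the second ball drawn is green) = 6/13 / 9/13 = 2/3 ≈ 0.6667.

2/3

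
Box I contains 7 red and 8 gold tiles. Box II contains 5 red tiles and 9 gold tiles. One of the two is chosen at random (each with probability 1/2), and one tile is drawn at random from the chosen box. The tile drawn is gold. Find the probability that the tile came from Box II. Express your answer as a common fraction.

135/247

P(gold | Box I) = 8/15; P(gold | Box II) = 9/14.
P(gold) = 1/2·8/15 + 1/2·9/14 = 247/420.
By Bayes' rule, P(Box II | gold) = 9/28 / 247/420 = 135/247 ≈ 0.5466.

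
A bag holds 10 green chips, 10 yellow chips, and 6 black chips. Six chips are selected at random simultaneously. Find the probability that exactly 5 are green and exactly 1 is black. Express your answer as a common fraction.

Unordered draws without replacement: count favorable combinations over C(26,6).
Favorable = C(10,5) · C(10,0) · C(6,1) = 1512; total = C(26,6) = 230230.
P = 1512/230230 = 108/16445 ≈ 0.0066.

108/16445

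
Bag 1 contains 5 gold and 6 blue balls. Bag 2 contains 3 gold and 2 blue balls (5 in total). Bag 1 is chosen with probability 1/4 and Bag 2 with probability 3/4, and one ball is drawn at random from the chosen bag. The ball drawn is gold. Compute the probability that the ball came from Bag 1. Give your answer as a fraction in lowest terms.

25/124

P(gold | Bag 1) = 5/11; P(gold | Bag 2) = 3/5.
P(gold) = 1/4·5/11 + 3/4·3/5 = 31/55.
By Bayes' rule, P(Bag 1 | gold) = 5/44 / 31/55 = 25/124 ≈ 0.2016.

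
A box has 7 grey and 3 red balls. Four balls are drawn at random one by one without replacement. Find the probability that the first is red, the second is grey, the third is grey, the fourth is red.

Multiply the conditional probability of each draw in order, without replacement, so each draw removes one from its color and from the total.
P = (3/10) · (7/9) · (6/8) · (2/7) = 1/20 ≈ 0.0500.

1/20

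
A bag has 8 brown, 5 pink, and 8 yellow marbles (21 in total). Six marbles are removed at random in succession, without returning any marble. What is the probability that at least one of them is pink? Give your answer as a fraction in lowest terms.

826/969

Use the complement: P(at least one pink) = 1 − P(no pink).
P(none) = C(16,6)/C(21,6) = 8008/54264.
So P = 1 − 8008/54264 = 826/969 ≈ 0.8524.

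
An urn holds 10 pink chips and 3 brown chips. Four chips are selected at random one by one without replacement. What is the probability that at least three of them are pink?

114/143

Sum the hypergeometric tail for j = 3,…,4 pink chips.
Favorable = C(10,3)·C(3,1) + C(10,4)·C(3,0) = 570; total = C(13,4) = 715.
P = 570/715 = 114/143 ≈ 0.7972.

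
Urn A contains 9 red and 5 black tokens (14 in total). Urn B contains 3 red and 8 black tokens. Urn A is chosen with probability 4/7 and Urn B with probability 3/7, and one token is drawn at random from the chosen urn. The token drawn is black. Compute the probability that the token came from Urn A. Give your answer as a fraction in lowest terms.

55/139

P(black | Urn A) = 5/14; P(black | Urn B) = 8/11.
P(black) = 4/7·5/14 + 3/7·8/11 = 278/539.
By Bayes' rule, P(Urn A | black) = 10/49 / 278/539 = 55/139 ≈ 0.3957.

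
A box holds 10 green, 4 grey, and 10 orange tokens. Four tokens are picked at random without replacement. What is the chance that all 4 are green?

Unordered draws without replacement: count favorable combinations over C(24,4).
Favorable = C(10,4) · C(4,0) · C(10,0) = 210; total = C(24,4) = 10626.
P = 210/10626 = 5/253 ≈ 0.0198.

5/253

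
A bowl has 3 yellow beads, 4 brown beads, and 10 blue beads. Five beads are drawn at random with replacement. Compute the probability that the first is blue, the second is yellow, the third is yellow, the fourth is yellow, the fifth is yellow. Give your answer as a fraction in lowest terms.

810/1419857

Multiply the conditional probability of each draw in order, with replacement (the composition resets each draw).
P = (10/17) · (3/17) · (3/17) · (3/17) · (3/17) = 810/1419857 ≈ 0.0006.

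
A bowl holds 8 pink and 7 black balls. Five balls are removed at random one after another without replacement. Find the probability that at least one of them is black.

421/429

Use the complement: P(at least one black) = 1 − P(no black).
P(none) = C(8,5)/C(15,5) = 56/3003.
So P = 1 − 56/3003 = 421/429 ≈ 0.9814.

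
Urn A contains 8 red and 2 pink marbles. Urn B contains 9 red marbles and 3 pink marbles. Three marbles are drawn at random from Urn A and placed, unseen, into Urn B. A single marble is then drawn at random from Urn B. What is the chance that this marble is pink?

Condition on how many of the transferred marbles are pink (from Urn A: 2 pink of 10; then Urn B has 15 total).
  0 pink: C(2,0)C(8,3)/C(10,3) = 7/15; then P = 3/15
  1 pink: C(2,1)C(8,2)/C(10,3) = 7/15; then P = 4/15
  2 pink: C(2,2)C(8,1)/C(10,3) = 1/15; then P = 5/15
P(pink from Urn B) = 6/25 ≈ 0.2400.

6/25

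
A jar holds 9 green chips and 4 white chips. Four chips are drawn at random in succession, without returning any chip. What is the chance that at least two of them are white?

23/65

Sum the hypergeometric tail for j = 2,…,4 white chips.
Favorable = C(4,2)·C(9,2) + C(4,3)·C(9,1) + C(4,4)·C(9,0) = 253; total = C(13,4) = 715.
P = 253/715 = 23/65 ≈ 0.3538.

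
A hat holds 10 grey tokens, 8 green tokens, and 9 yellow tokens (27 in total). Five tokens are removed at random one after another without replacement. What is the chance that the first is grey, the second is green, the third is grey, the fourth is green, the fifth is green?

14/4485

Multiply the conditional probability of each draw in order, without replacement, so each draw removes one from its color and from the total.
P = (10/27) · (8/26) · (9/25) · (7/24) · (6/23) = 14/4485 ≈ 0.0031.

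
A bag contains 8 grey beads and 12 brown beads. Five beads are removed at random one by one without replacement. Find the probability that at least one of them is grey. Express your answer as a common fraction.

613/646

Use the complement: P(at least one grey) = 1 − P(no grey).
P(none) = C(12,5)/C(20,5) = 792/15504.
So P = 1 − 792/15504 = 613/646 ≈ 0.9489.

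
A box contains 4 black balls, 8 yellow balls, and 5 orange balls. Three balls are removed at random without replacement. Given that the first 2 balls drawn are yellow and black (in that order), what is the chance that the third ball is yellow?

7/15

After removing 1 black, 1 yellow, the box has 7 yellow out of 15 remaining.
P(third is yellow | given) = 7/15 ≈ 0.4667.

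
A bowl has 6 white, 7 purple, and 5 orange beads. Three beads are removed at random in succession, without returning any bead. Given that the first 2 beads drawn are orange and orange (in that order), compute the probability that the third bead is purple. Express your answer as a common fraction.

After removing 2 orange, the bowl has 7 purple out of 16 remaining.
P(third is purple | given) = 7/16 ≈ 0.4375.

7/16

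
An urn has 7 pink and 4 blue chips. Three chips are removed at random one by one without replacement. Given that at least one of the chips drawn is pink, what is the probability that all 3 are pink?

5/23

P(all 3 pink) = C(7,3)/C(11,3) = 7/33; P(at least one pink) = 1 − C(4,3)/C(11,3) = 161/165.
Since 'all 3 pink' ⊆ 'at least one pink', P(all 3 | at least one) = 7/33 / 161/165 = 5/23 ≈ 0.2174.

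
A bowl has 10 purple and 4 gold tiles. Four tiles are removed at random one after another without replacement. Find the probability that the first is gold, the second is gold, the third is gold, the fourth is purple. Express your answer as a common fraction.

Multiply the conditional probability of each draw in order, without replacement, so each draw removes one from its color and from the total.
P = (4/14) · (3/13) · (2/12) · (10/11) = 10/1001 ≈ 0.0100.

10/1001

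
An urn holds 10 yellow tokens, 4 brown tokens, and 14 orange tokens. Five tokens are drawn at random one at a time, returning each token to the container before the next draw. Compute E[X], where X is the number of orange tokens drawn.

5/2

By linearity of expectation, E[X] = Σ P(draw i is orange); each independent draw has P(orange) = 14/28.
E[X] = 5 · 14/28 = 5/2 ≈ 2.5000.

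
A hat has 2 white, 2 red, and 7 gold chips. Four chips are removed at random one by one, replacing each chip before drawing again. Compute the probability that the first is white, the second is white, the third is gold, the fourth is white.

Multiply the conditional probability of each draw in order, with replacement (the composition resets each draw).
P = (2/11) · (2/11) · (7/11) · (2/11) = 56/14641 ≈ 0.0038.

56/14641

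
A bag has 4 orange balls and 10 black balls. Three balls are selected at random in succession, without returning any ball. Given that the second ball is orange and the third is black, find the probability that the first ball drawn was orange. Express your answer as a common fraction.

1/4

P(first=orange and the second ball is orange and the third is black) = (4/14)·(3/13)·(10/12) = 5/91.
P(E) = Σ over first color = 5/91 + 15/91 = 20/91.
By Bayes, P(first=orange | E) = 5/91 / 20/91 = 1/4 ≈ 0.2500.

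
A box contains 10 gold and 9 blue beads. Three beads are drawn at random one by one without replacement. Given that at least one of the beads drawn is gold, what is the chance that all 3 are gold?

P(all 3 gold) = C(10,3)/C(19,3) = 40/323; P(at least one gold) = 1 − C(9,3)/C(19,3) = 295/323.
Since 'all 3 gold' ⊆ 'at least one gold', P(all 3 | at least one) = 40/323 / 295/323 = 8/59 ≈ 0.1356.

8/59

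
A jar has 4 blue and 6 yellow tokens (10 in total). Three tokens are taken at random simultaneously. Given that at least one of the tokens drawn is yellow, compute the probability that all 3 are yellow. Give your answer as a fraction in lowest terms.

5/29

P(all 3 yellow) = C(6,3)/C(10,3) = 1/6; P(at least one yellow) = 1 − C(4,3)/C(10,3) = 29/30.
Since 'all 3 yellow' ⊆ 'at least one yellow', P(all 3 | at least one) = 1/6 / 29/30 = 5/29 ≈ 0.1724.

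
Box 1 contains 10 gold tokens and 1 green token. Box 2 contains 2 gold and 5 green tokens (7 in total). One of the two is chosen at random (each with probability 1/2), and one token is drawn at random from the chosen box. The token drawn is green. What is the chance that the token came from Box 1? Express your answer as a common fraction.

7/62

P(green | Box 1) = 1/11; P(green | Box 2) = 5/7.
P(green) = 1/2·1/11 + 1/2·5/7 = 31/77.
By Bayes' rule, P(Box 1 | green) = 1/22 / 31/77 = 7/62 ≈ 0.1129.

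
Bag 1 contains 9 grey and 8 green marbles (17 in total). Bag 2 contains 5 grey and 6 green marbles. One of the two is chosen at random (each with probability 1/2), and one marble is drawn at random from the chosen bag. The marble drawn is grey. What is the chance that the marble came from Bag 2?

P(grey | Bag 1) = 9/17; P(grey | Bag 2) = 5/11.
P(grey) = 1/2·9/17 + 1/2·5/11 = 92/187.
By Bayes' rule, P(Bag 2 | grey) = 5/22 / 92/187 = 85/184 ≈ 0.4620.

85/184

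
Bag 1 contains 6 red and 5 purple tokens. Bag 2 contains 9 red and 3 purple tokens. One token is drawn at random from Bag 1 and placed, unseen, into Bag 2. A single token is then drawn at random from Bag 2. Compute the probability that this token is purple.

Condition on how many of the transferred tokens are purple (from Bag 1: 5 purple of 11; then Bag 2 has 13 total).
  0 purple: C(5,0)C(6,1)/C(11,1) = 6/11; then P = 3/13
  1 purple: C(5,1)C(6,0)/C(11,1) = 5/11; then P = 4/13
P(purple from Bag 2) = 38/143 ≈ 0.2657.

38/143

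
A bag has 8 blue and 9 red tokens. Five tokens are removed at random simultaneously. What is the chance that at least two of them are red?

Sum the hypergeometric tail for j = 2,…,5 red tokens.
Favorable = C(9,2)·C(8,3) + C(9,3)·C(8,2) + C(9,4)·C(8,1) + C(9,5)·C(8,0) = 5502; total = C(17,5) = 6188.
P = 5502/6188 = 393/442 ≈ 0.8891.

393/442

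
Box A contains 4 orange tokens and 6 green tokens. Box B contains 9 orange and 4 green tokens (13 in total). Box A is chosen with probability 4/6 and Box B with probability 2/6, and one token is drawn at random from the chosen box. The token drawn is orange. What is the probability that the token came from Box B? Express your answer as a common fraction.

45/97

P(orange | Box A) = 2/5; P(orange | Box B) = 9/13.
P(orange) = 2/3·2/5 + 1/3·9/13 = 97/195.
By Bayes' rule, P(Box B | orange) = 3/13 / 97/195 = 45/97 ≈ 0.4639.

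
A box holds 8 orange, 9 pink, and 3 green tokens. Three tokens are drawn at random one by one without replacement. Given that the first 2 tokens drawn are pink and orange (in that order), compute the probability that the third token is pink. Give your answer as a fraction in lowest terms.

After removing 1 orange, 1 pink, the box has 8 pink out of 18 remaining.
P(third is pink | given) = 8/18 = 4/9 ≈ 0.4444.

4/9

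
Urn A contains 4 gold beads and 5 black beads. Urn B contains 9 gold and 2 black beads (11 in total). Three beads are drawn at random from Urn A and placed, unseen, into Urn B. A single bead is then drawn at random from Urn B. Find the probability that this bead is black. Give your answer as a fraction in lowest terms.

11/42

Condition on how many of the transferred beads are black (from Urn A: 5 black of 9; then Urn B has 14 total).
  0 black: C(5,0)C(4,3)/C(9,3) = 1/21; then P = 2/14
  1 black: C(5,1)C(4,2)/C(9,3) = 5/14; then P = 3/14
  2 black: C(5,2)C(4,1)/C(9,3) = 10/21; then P = 4/14
  3 black: C(5,3)C(4,0)/C(9,3) = 5/42; then P = 5/14
P(black from Urn B) = 11/42 ≈ 0.2619.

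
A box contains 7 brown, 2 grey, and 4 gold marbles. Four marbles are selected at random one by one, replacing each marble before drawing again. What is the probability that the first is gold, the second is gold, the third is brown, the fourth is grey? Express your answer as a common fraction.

Multiply the conditional probability of each draw in order, with replacement (the composition resets each draw).
P = (4/13) · (4/13) · (7/13) · (2/13) = 224/28561 ≈ 0.0078.

224/28561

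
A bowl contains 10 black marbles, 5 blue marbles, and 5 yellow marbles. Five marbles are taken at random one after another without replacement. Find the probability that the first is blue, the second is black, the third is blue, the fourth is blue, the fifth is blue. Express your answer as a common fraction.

Multiply the conditional probability of each draw in order, without replacement, so each draw removes one from its color and from the total.
P = (5/20) · (10/19) · (4/18) · (3/17) · (2/16) = 5/7752 ≈ 0.0006.

5/7752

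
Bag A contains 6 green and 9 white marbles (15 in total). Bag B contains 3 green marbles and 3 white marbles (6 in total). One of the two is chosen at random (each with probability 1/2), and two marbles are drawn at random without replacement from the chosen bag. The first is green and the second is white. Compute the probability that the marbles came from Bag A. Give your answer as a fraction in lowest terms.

P(E | Bag A) = 9/35; P(E | Bag B) = 3/10.
P(E) = 1/2·9/35 + 1/2·3/10 = 39/140.
By Bayes' rule, P(Bag A | E) = 9/70 / 39/140 = 6/13 ≈ 0.4615.

6/13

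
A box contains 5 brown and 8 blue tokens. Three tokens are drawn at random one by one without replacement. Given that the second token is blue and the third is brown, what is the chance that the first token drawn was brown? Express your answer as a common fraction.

P(first=brown and the second token is blue and the third is brown) = (5/13)·(8/12)·(4/11) = 40/429.
P(E) = Σ over first color = 40/429 + 70/429 = 10/39.
By Bayes, P(first=brown | E) = 40/429 / 10/39 = 4/11 ≈ 0.3636.

4/11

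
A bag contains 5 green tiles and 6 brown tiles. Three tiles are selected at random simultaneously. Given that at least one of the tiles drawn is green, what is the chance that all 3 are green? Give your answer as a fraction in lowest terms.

P(all 3 green) = C(5,3)/C(11,3) = 2/33; P(at least one green) = 1 − C(6,3)/C(11,3) = 29/33.
Since 'all 3 green' ⊆ 'at least one green', P(all 3 | at least one) = 2/33 / 29/33 = 2/29 ≈ 0.0690.

2/29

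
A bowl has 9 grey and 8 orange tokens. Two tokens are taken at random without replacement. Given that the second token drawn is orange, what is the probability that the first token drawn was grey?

P(first=grey and the second token drawn is orange) = (9/17)·(8/16) = 9/34.
P(the second token drawn is orange) = Σ over first color = 9/34 + 7/34 = 8/17.
By Bayes, P(first=grey | the second token drawn is orange) = 9/34 / 8/17 = 9/16 ≈ 0.5625.

9/16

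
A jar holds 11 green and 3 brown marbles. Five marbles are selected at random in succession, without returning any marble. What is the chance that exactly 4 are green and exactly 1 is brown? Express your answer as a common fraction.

Unordered draws without replacement: count favorable combinations over C(14,5).
Favorable = C(11,4) · C(3,1) = 990; total = C(14,5) = 2002.
P = 990/2002 = 45/91 ≈ 0.4945.

45/91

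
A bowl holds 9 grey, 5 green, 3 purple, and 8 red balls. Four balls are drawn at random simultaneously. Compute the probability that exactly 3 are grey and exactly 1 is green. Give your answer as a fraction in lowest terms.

Unordered draws without replacement: count favorable combinations over C(25,4).
Favorable = C(9,3) · C(5,1) · C(3,0) · C(8,0) = 420; total = C(25,4) = 12650.
P = 420/12650 = 42/1265 ≈ 0.0332.

42/1265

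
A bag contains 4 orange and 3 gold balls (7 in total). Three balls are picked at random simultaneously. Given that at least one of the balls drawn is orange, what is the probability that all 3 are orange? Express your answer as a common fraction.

P(all 3 orange) = C(4,3)/C(7,3) = 4/35; P(at least one orange) = 1 − C(3,3)/C(7,3) = 34/35.
Since 'all 3 orange' ⊆ 'at least one orange', P(all 3 | at least one) = 4/35 / 34/35 = 2/17 ≈ 0.1176.

2/17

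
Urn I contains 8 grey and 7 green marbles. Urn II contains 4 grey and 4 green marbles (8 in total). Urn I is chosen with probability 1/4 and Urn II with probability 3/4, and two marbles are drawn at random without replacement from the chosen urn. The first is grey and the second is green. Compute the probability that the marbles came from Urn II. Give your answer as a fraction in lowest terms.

45/59

P(E | Urn I) = 4/15; P(E | Urn II) = 2/7.
P(E) = 1/4·4/15 + 3/4·2/7 = 59/210.
By Bayes' rule, P(Urn II | E) = 3/14 / 59/210 = 45/59 ≈ 0.7627.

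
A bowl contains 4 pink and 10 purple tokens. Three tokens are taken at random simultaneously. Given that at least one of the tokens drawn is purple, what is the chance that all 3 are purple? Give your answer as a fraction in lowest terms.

1/3

P(all 3 purple) = C(10,3)/C(14,3) = 30/91; P(at least one purple) = 1 − C(4,3)/C(14,3) = 90/91.
Since 'all 3 purple' ⊆ 'at least one purple', P(all 3 | at least one) = 30/91 / 90/91 = 1/3 ≈ 0.3333.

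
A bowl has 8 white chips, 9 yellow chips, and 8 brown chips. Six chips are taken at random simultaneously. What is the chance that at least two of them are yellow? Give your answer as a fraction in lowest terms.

927/1265

Sum the hypergeometric tail for j = 2,…,6 yellow chips.
Favorable = C(9,2)·C(16,4) + C(9,3)·C(16,3) + C(9,4)·C(16,2) + C(9,5)·C(16,1) + C(9,6)·C(16,0) = 129780; total = C(25,6) = 177100.
P = 129780/177100 = 927/1265 ≈ 0.7328.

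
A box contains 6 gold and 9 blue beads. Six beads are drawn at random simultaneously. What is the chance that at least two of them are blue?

Sum the hypergeometric tail for j = 2,…,6 blue beads.
Favorable = C(9,2)·C(6,4) + C(9,3)·C(6,3) + C(9,4)·C(6,2) + C(9,5)·C(6,1) + C(9,6)·C(6,0) = 4950; total = C(15,6) = 5005.
P = 4950/5005 = 90/91 ≈ 0.9890.

90/91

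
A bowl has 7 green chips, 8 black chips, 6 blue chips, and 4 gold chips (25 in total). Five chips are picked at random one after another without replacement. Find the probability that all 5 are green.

Unordered draws without replacement: count favorable combinations over C(25,5).
Favorable = C(7,5) · C(8,0) · C(6,0) · C(4,0) = 21; total = C(25,5) = 53130.
P = 21/53130 = 1/2530 ≈ 0.0004.

1/2530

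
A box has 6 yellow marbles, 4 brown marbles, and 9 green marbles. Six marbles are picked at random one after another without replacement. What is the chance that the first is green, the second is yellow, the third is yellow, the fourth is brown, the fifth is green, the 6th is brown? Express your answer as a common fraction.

Multiply the conditional probability of each draw in order, without replacement, so each draw removes one from its color and from the total.
P = (9/19) · (6/18) · (5/17) · (4/16) · (8/15) · (3/14) = 3/2261 ≈ 0.0013.

3/2261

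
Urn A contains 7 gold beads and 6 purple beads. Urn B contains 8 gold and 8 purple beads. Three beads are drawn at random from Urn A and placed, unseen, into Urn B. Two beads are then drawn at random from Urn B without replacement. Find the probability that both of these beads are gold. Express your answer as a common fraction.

Condition on how many of the transferred beads are gold (from Urn A: 7 gold of 13; then Urn B has 19 total).
  0 gold: C(7,0)C(6,3)/C(13,3) = 10/143; then P = C(8,2)/C(19,2) = 28/171
  1 gold: C(7,1)C(6,2)/C(13,3) = 105/286; then P = C(9,2)/C(19,2) = 4/19
  2 gold: C(7,2)C(6,1)/C(13,3) = 63/143; then P = C(10,2)/C(19,2) = 5/19
  3 gold: C(7,3)C(6,0)/C(13,3) = 35/286; then P = C(11,2)/C(19,2) = 55/171
P(both gold) = 1085/4446 ≈ 0.2440.

1085/4446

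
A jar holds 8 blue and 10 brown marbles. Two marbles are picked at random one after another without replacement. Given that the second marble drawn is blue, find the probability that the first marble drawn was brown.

P(first=brown and the second marble drawn is blue) = (10/18)·(8/17) = 40/153.
P(the second marble drawn is blue) = Σ over first color = 28/153 + 40/153 = 4/9.
By Bayes, P(first=brown | the second marble drawn is blue) = 40/153 / 4/9 = 10/17 ≈ 0.5882.

10/17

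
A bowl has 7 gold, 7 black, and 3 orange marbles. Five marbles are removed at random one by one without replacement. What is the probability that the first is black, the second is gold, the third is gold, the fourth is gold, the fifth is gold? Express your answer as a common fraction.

Multiply the conditional probability of each draw in order, without replacement, so each draw removes one from its color and from the total.
P = (7/17) · (7/16) · (6/15) · (5/14) · (4/13) = 7/884 ≈ 0.0079.

7/884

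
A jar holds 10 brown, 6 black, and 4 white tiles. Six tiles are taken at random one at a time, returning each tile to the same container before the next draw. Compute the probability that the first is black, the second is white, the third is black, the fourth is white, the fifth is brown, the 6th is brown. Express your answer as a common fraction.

Multiply the conditional probability of each draw in order, with replacement (the composition resets each draw).
P = (6/20) · (4/20) · (6/20) · (4/20) · (10/20) · (10/20) = 9/10000 ≈ 0.0009.

9/10000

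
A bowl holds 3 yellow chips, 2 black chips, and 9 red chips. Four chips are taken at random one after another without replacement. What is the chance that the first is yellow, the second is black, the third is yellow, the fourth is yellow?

1/2002

Multiply the conditional probability of each draw in order, without replacement, so each draw removes one from its color and from the total.
P = (3/14) · (2/13) · (2/12) · (1/11) = 1/2002 ≈ 0.0005.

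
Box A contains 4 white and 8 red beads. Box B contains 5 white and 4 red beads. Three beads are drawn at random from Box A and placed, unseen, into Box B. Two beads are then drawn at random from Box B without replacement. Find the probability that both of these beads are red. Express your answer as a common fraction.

Condition on how many of the transferred beads are red (from Box A: 8 red of 12; then Box B has 12 total).
  0 red: C(8,0)C(4,3)/C(12,3) = 1/55; then P = C(4,2)/C(12,2) = 1/11
  1 red: C(8,1)C(4,2)/C(12,3) = 12/55; then P = C(5,2)/C(12,2) = 5/33
  2 red: C(8,2)C(4,1)/C(12,3) = 28/55; then P = C(6,2)/C(12,2) = 5/22
  3 red: C(8,3)C(4,0)/C(12,3) = 14/55; then P = C(7,2)/C(12,2) = 7/22
P(both red) = 28/121 ≈ 0.2314.

28/121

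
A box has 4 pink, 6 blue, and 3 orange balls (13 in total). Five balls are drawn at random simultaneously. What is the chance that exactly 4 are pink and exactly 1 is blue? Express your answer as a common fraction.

2/429

Unordered draws without replacement: count favorable combinations over C(13,5).
Favorable = C(4,4) · C(6,1) · C(3,0) = 6; total = C(13,5) = 1287.
P = 6/1287 = 2/429 ≈ 0.0047.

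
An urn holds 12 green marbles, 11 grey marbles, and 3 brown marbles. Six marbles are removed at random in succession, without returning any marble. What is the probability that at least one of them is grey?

Use the complement: P(at least one grey) = 1 − P(no grey).
P(none) = C(15,6)/C(26,6) = 5005/230230.
So P = 1 − 5005/230230 = 45/46 ≈ 0.9783.

45/46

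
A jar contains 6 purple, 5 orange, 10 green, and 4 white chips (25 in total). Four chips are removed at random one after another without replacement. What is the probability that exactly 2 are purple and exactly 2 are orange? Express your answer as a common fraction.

Unordered draws without replacement: count favorable combinations over C(25,4).
Favorable = C(6,2) · C(5,2) · C(10,0) · C(4,0) = 150; total = C(25,4) = 12650.
P = 150/12650 = 3/253 ≈ 0.0119.

3/253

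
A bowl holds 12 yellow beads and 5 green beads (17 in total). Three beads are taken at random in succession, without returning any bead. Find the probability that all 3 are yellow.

11/34

Unordered draws without replacement: count favorable combinations over C(17,3).
Favorable = C(12,3) · C(5,0) = 220; total = C(17,3) = 680.
P = 220/680 = 11/34 ≈ 0.3235.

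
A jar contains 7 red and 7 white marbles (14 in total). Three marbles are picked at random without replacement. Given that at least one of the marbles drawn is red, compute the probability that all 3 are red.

P(all 3 red) = C(7,3)/C(14,3) = 5/52; P(at least one red) = 1 − C(7,3)/C(14,3) = 47/52.
Since 'all 3 red' ⊆ 'at least one red', P(all 3 | at least one) = 5/52 / 47/52 = 5/47 ≈ 0.1064.

5/47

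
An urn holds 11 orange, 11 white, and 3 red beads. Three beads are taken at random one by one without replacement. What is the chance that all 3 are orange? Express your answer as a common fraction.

Unordered draws without replacement: count favorable combinations over C(25,3).
Favorable = C(11,3) · C(11,0) · C(3,0) = 165; total = C(25,3) = 2300.
P = 165/2300 = 33/460 ≈ 0.0717.

33/460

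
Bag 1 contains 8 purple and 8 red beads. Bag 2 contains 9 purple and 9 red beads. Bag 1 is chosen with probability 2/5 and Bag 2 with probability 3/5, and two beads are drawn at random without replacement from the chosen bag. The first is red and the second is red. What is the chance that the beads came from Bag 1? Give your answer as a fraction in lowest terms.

P(E | Bag 1) = 7/30; P(E | Bag 2) = 4/17.
P(E) = 2/5·7/30 + 3/5·4/17 = 299/1275.
By Bayes' rule, P(Bag 1 | E) = 7/75 / 299/1275 = 119/299 ≈ 0.3980.

119/299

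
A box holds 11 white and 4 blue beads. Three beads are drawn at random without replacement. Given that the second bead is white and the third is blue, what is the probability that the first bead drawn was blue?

3/13

P(first=blue and the second bead is white and the third is blue) = (4/15)·(11/14)·(3/13) = 22/455.
P(E) = Σ over first color = 44/273 + 22/455 = 22/105.
By Bayes, P(first=blue | E) = 22/455 / 22/105 = 3/13 ≈ 0.2308.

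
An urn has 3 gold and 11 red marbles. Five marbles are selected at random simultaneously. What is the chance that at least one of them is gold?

10/13

Use the complement: P(at least one gold) = 1 − P(no gold).
P(none) = C(11,5)/C(14,5) = 462/2002.
So P = 1 − 462/2002 = 10/13 ≈ 0.7692.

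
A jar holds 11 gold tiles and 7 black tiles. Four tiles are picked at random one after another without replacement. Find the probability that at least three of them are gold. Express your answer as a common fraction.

33/68

Sum the hypergeometric tail for j = 3,…,4 gold tiles.
Favorable = C(11,3)·C(7,1) + C(11,4)·C(7,0) = 1485; total = C(18,4) = 3060.
P = 1485/3060 = 33/68 ≈ 0.4853.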